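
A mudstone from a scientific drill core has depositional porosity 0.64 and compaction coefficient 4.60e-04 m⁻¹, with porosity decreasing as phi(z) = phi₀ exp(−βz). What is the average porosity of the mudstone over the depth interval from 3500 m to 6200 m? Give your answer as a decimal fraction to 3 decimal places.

0.073

Working in km (1 km = 1000 m; β in km⁻¹ = β in m⁻¹ × 1000):
⟨phi⟩ = (1/(z₂−z₁)) ∫ phi₀ e^(−βz) dz = phi₀·(e^(−β·z₁) − e^(−β·z₂)) / (β·(z₂−z₁))
e^(−0.46×3.5) = 0.1999; e^(−0.46×6.2) = 0.0577
⟨phi⟩ = 0.64 × (0.1999 − 0.0577) / (0.46 × 2.7) = 0.64 × 0.1145 = 0.0733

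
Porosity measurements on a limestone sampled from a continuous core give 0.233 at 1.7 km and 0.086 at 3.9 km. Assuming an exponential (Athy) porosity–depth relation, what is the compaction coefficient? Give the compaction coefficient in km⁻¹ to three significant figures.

0.453 km⁻¹

Athy: φ(Z) = φ₀ e^(−kZ) ⇒ φ₁/φ₂ = e^{k(Z₂−Z₁)} ⇒ k = ln(φ₁/φ₂)/(Z₂−Z₁)
k = ln(0.233/0.086) / (3.9 − 1.7) = ln(2.709) / 2.2 = 0.9967 / 2.2 = 0.453 km⁻¹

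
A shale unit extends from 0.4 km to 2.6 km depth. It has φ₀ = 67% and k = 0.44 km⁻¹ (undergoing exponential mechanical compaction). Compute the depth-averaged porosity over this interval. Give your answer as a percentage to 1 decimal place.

36.0%

⟨φ⟩ = (1/(d₂−d₁)) ∫ φ₀ e^(−kd) dd = φ₀·(e^(−k·d₁) − e^(−k·d₂)) / (k·(d₂−d₁))
e^(−0.44×0.4) = 0.8386; e^(−0.44×2.6) = 0.3185
⟨φ⟩ = 0.67 × (0.8386 − 0.3185) / (0.44 × 2.2) = 0.67 × 0.5373 = 0.3600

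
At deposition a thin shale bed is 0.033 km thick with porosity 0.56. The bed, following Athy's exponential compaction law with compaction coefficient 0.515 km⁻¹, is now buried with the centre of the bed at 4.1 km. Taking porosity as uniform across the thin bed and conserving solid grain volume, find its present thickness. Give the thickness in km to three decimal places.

Porosity at 4.1 km: φ = 0.56·exp(−0.515×4.1) = 0.0678
Solid-volume conservation: h(1−φ) = h₀(1−φ₀) ⇒ h = h₀·(1−φ₀)/(1−φ)
h = 0.033 × (1 − 0.56)/(1 − 0.0678) = 0.033 × 0.4720 = 0.0156 km

0.016 km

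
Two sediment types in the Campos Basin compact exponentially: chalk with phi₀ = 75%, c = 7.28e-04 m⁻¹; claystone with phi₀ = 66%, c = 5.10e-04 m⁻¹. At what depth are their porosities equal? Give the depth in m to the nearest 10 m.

590 m

Working in km (1 km = 1000 m; c in km⁻¹ = c in m⁻¹ × 1000):
Set phi₀ₐ e^(−cₐZ) = phi₀ᵦ e^(−cᵦZ) ⇒ ln(phi₀ₐ/phi₀ᵦ) = (cₐ − cᵦ)·Z
Z = ln(0.75/0.66) / (0.728 − 0.51) = 0.1278 / 0.218 = 0.586 km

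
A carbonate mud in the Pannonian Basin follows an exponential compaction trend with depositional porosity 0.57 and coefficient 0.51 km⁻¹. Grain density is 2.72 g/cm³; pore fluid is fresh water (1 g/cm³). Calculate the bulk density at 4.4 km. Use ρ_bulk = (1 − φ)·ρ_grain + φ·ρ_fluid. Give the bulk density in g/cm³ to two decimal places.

Porosity at depth: n = 0.57·exp(−0.51×4.4) = 0.57×0.1060 = 0.0604
Bulk density: ρ_b = (1−n)ρ_g + n·ρ_f = 0.9396×2.72 + 0.0604×1
       = 2.556 + 0.060 = 2.616 g/cm³

2.62 g/cm³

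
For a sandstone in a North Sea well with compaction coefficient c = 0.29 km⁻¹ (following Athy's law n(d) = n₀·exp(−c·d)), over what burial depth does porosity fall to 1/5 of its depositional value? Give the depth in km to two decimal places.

n/n₀ = 1/5 ⇒ exp(−c·d) = 1/5 ⇒ d = ln(5) / c
d = 1.6094 / 0.29 = 5.550 km

5.55 km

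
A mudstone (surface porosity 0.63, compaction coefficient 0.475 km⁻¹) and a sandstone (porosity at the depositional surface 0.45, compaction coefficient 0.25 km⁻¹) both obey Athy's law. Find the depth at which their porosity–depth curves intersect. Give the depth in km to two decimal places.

Set phi₀ₐ e^(−βₐZ) = phi₀ᵦ e^(−βᵦZ) ⇒ ln(phi₀ₐ/phi₀ᵦ) = (βₐ − βᵦ)·Z
Z = ln(0.63/0.45) / (0.475 − 0.25) = 0.3365 / 0.225 = 1.495 km

1.50 km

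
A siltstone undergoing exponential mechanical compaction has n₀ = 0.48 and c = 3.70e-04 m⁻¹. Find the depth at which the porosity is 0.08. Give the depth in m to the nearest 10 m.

4840 m

Working in km (1 km = 1000 m; c in km⁻¹ = c in m⁻¹ × 1000):
Invert Athy's law: Z = ln(n₀/n) / c
Z = ln(0.48/0.08) / 0.37 = ln(6) / 0.37 = 1.7918 / 0.37 = 4.843 km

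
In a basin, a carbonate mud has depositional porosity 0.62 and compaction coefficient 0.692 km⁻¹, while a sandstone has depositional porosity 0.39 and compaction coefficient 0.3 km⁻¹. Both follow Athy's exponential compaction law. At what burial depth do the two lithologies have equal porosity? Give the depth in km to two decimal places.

1.18 km

Set n₀ₐ e^(−βₐZ) = n₀ᵦ e^(−βᵦZ) ⇒ ln(n₀ₐ/n₀ᵦ) = (βₐ − βᵦ)·Z
Z = ln(0.62/0.39) / (0.692 − 0.3) = 0.4636 / 0.392 = 1.183 km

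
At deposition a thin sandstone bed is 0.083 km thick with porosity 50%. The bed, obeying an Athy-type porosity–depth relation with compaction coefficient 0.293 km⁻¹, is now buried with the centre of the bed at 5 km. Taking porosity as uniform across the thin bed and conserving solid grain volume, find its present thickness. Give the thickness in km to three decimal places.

Porosity at 5 km: phi = 0.5·exp(−0.293×5) = 0.1155
Solid-volume conservation: h(1−phi) = h₀(1−phi₀) ⇒ h = h₀·(1−phi₀)/(1−phi)
h = 0.083 × (1 − 0.5)/(1 − 0.1155) = 0.083 × 0.5653 = 0.0469 km

0.047 km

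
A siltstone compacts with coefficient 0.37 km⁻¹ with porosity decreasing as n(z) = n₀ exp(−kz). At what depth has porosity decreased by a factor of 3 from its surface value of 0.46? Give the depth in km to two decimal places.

n/n₀ = 1/3 ⇒ exp(−k·z) = 1/3 ⇒ z = ln(3) / k
z = 1.0986 / 0.37 = 2.969 km

2.97 km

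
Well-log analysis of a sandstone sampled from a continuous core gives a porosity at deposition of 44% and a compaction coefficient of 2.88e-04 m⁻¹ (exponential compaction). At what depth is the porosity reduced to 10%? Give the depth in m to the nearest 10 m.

Working in km (1 km = 1000 m; k in km⁻¹ = k in m⁻¹ × 1000):
Invert Athy's law: z = ln(φ₀/φ) / k
z = ln(0.44/0.1) / 0.288 = ln(4.4) / 0.288 = 1.4816 / 0.288 = 5.144 km

5140 m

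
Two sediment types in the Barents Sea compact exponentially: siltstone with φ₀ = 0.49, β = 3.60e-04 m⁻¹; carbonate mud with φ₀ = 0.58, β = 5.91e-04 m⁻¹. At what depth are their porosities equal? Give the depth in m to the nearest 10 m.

Working in km (1 km = 1000 m; β in km⁻¹ = β in m⁻¹ × 1000):
Set φ₀ₐ e^(−βₐz) = φ₀ᵦ e^(−βᵦz) ⇒ ln(φ₀ₐ/φ₀ᵦ) = (βₐ − βᵦ)·z
z = ln(0.49/0.58) / (0.36 − 0.591) = -0.1686 / -0.231 = 0.730 km

730 m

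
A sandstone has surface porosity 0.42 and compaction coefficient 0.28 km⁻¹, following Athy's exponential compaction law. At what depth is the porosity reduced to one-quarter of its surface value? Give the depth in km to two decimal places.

4.95 km

n/n₀ = 1/4 ⇒ exp(−k·d) = 1/4 ⇒ d = ln(4) / k
d = 1.3863 / 0.28 = 4.951 km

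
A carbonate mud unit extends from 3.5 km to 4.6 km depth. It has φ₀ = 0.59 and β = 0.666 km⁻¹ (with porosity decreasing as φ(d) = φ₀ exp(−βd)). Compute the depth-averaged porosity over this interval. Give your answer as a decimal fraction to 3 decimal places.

⟨φ⟩ = (1/(d₂−d₁)) ∫ φ₀ e^(−βd) dd = φ₀·(e^(−β·d₁) − e^(−β·d₂)) / (β·(d₂−d₁))
e^(−0.666×3.5) = 0.0972; e^(−0.666×4.6) = 0.0467
⟨φ⟩ = 0.59 × (0.0972 − 0.0467) / (0.666 × 1.1) = 0.59 × 0.0689 = 0.0407

0.041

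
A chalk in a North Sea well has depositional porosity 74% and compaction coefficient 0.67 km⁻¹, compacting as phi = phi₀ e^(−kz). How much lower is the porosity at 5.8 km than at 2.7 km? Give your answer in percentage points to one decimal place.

10.6 percentage points

phi(2.7) = 0.74·e^(−0.67×2.7) = 0.1212
phi(5.8) = 0.74·e^(−0.67×5.8) = 0.0152
Δphi = 0.1212 − 0.0152 = 0.1060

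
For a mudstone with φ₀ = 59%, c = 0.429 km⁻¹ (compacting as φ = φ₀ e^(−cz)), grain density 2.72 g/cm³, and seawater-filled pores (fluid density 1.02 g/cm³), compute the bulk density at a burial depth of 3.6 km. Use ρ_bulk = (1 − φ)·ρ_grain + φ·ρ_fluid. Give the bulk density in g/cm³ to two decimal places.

Porosity at depth: φ = 0.59·exp(−0.429×3.6) = 0.59×0.2134 = 0.1259
Bulk density: ρ_b = (1−φ)ρ_g + φ·ρ_f = 0.8741×2.72 + 0.1259×1.02
       = 2.377 + 0.128 = 2.506 g/cm³

2.51 g/cm³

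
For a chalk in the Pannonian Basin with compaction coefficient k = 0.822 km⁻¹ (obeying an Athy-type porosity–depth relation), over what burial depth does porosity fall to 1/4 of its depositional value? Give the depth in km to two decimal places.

φ/φ₀ = 1/4 ⇒ exp(−k·Z) = 1/4 ⇒ Z = ln(4) / k
Z = 1.3863 / 0.822 = 1.686 km

1.69 km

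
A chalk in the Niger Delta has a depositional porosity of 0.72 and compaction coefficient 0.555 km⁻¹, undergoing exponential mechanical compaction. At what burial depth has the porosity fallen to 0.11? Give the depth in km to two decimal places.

3.39 km

Invert Athy's law: Z = ln(n₀/n) / k
Z = ln(0.72/0.11) / 0.555 = ln(6.545) / 0.555 = 1.8788 / 0.555 = 3.385 km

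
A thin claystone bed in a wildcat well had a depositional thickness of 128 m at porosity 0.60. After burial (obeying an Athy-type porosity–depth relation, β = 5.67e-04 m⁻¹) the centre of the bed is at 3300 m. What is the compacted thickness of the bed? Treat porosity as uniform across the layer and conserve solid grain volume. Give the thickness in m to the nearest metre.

Working in km (1 km = 1000 m; β in km⁻¹ = β in m⁻¹ × 1000):
Porosity at 3.3 km: φ = 0.6·exp(−0.567×3.3) = 0.0924
Solid-volume conservation: h(1−φ) = h₀(1−φ₀) ⇒ h = h₀·(1−φ₀)/(1−φ)
h = 0.128 × (1 − 0.6)/(1 − 0.0924) = 0.128 × 0.4407 = 0.0564 km

56 m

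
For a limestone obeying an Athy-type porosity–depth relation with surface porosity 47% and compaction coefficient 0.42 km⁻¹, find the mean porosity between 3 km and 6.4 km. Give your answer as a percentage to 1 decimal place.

7.1%

⟨n⟩ = (1/(Z₂−Z₁)) ∫ n₀ e^(−cZ) dZ = n₀·(e^(−c·Z₁) − e^(−c·Z₂)) / (c·(Z₂−Z₁))
e^(−0.42×3) = 0.2837; e^(−0.42×6.4) = 0.0680
⟨n⟩ = 0.47 × (0.2837 − 0.0680) / (0.42 × 3.4) = 0.47 × 0.1510 = 0.0710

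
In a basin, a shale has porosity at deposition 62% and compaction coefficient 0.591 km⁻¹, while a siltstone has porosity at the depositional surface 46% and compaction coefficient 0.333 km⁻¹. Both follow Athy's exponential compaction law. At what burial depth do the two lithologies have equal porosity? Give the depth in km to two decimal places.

1.16 km

Set φ₀ₐ e^(−cₐz) = φ₀ᵦ e^(−cᵦz) ⇒ ln(φ₀ₐ/φ₀ᵦ) = (cₐ − cᵦ)·z
z = ln(0.62/0.46) / (0.591 − 0.333) = 0.2985 / 0.258 = 1.157 km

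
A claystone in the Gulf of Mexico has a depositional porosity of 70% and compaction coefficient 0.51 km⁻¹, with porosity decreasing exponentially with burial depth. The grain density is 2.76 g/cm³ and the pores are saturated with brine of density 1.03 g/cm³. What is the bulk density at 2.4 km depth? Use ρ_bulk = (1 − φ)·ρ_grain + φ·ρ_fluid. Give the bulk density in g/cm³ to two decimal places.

Porosity at depth: φ = 0.7·exp(−0.51×2.4) = 0.7×0.2941 = 0.2058
Bulk density: ρ_b = (1−φ)ρ_g + φ·ρ_f = 0.7942×2.76 + 0.2058×1.03
       = 2.192 + 0.212 = 2.404 g/cm³

2.40 g/cm³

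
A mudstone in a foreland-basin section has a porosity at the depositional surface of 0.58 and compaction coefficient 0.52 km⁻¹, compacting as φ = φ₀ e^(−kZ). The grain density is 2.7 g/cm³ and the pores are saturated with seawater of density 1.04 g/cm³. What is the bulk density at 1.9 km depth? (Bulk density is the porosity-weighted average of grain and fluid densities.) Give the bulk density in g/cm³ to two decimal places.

Porosity at depth: φ = 0.58·exp(−0.52×1.9) = 0.58×0.3723 = 0.2159
Bulk density: ρ_b = (1−φ)ρ_g + φ·ρ_f = 0.7841×2.7 + 0.2159×1.04
       = 2.117 + 0.225 = 2.342 g/cm³

2.34 g/cm³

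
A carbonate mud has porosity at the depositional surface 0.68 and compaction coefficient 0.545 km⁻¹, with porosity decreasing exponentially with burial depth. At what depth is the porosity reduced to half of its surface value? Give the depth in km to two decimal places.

n/n₀ = 1/2 ⇒ exp(−β·Z) = 1/2 ⇒ Z = ln(2) / β
Z = 0.6931 / 0.545 = 1.272 km

1.27 km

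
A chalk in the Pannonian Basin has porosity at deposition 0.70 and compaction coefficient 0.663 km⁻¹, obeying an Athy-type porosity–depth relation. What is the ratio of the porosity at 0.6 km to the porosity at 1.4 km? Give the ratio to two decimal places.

phi(Z₁)/phi(Z₂) = e^(−c·Z₁)/e^(−c·Z₂) = e^{c(Z₂−Z₁)}
= exp(0.663 × 0.8) = exp(0.5304) = 1.6996

1.70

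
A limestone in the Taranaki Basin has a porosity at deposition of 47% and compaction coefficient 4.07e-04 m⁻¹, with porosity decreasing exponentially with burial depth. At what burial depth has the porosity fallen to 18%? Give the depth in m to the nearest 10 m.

2360 m

Working in km (1 km = 1000 m; k in km⁻¹ = k in m⁻¹ × 1000):
Invert Athy's law: d = ln(phi₀/phi) / k
d = ln(0.47/0.18) / 0.407 = ln(2.611) / 0.407 = 0.9598 / 0.407 = 2.358 km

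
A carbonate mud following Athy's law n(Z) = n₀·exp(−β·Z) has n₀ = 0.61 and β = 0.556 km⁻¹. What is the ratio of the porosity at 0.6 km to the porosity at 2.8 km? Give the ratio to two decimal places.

n(Z₁)/n(Z₂) = e^(−β·Z₁)/e^(−β·Z₂) = e^{β(Z₂−Z₁)}
= exp(0.556 × 2.2) = exp(1.223) = 3.3980

3.40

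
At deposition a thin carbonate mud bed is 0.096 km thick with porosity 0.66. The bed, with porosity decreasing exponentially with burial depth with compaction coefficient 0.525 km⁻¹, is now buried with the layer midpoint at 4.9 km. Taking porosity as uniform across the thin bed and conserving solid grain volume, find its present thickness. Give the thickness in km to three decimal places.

Porosity at 4.9 km: phi = 0.66·exp(−0.525×4.9) = 0.0504
Solid-volume conservation: h(1−phi) = h₀(1−phi₀) ⇒ h = h₀·(1−phi₀)/(1−phi)
h = 0.096 × (1 − 0.66)/(1 − 0.0504) = 0.096 × 0.3580 = 0.0344 km

0.034 km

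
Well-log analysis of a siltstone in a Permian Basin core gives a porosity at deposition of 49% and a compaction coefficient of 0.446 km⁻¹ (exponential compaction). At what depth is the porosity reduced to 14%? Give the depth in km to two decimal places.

2.81 km

Invert Athy's law: Z = ln(φ₀/φ) / c
Z = ln(0.49/0.14) / 0.446 = ln(3.5) / 0.446 = 1.2528 / 0.446 = 2.809 km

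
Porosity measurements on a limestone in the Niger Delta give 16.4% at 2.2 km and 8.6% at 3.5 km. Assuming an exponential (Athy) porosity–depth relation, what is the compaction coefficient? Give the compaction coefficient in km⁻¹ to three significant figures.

Athy: n(z) = n₀ e^(−βz) ⇒ n₁/n₂ = e^{β(z₂−z₁)} ⇒ β = ln(n₁/n₂)/(z₂−z₁)
β = ln(0.164/0.086) / (3.5 − 2.2) = ln(1.907) / 1.3 = 0.6455 / 1.3 = 0.4966 km⁻¹

0.497 km⁻¹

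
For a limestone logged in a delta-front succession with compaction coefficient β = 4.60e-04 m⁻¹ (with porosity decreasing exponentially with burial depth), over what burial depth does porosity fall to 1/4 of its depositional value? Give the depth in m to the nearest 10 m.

Working in km (1 km = 1000 m; β in km⁻¹ = β in m⁻¹ × 1000):
φ/φ₀ = 1/4 ⇒ exp(−β·Z) = 1/4 ⇒ Z = ln(4) / β
Z = 1.3863 / 0.46 = 3.014 km

3010 m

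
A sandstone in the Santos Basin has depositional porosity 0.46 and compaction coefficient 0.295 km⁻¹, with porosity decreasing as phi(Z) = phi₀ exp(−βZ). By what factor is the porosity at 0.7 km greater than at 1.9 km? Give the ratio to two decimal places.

1.42

phi(Z₁)/phi(Z₂) = e^(−β·Z₁)/e^(−β·Z₂) = e^{β(Z₂−Z₁)}
= exp(0.295 × 1.2) = exp(0.354) = 1.4248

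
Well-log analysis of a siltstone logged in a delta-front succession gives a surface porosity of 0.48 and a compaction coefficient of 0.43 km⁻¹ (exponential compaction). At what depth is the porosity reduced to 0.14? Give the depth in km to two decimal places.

2.87 km

Invert Athy's law: Z = ln(phi₀/phi) / c
Z = ln(0.48/0.14) / 0.43 = ln(3.429) / 0.43 = 1.2321 / 0.43 = 2.865 km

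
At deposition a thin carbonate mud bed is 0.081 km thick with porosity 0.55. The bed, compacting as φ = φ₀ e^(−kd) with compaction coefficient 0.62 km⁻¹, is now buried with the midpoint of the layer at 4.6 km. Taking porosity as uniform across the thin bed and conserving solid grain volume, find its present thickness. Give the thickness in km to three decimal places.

0.038 km

Porosity at 4.6 km: φ = 0.55·exp(−0.62×4.6) = 0.0318
Solid-volume conservation: h(1−φ) = h₀(1−φ₀) ⇒ h = h₀·(1−φ₀)/(1−φ)
h = 0.081 × (1 − 0.55)/(1 − 0.0318) = 0.081 × 0.4648 = 0.0376 km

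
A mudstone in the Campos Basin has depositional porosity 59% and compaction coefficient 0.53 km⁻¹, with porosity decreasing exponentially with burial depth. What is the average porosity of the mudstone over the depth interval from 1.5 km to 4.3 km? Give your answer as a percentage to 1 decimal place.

13.9%

⟨n⟩ = (1/(z₂−z₁)) ∫ n₀ e^(−kz) dz = n₀·(e^(−k·z₁) − e^(−k·z₂)) / (k·(z₂−z₁))
e^(−0.53×1.5) = 0.4516; e^(−0.53×4.3) = 0.1024
⟨n⟩ = 0.59 × (0.4516 − 0.1024) / (0.53 × 2.8) = 0.59 × 0.2353 = 0.1388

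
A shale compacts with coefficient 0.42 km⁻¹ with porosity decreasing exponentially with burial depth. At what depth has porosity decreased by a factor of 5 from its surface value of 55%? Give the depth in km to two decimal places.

phi/phi₀ = 1/5 ⇒ exp(−c·Z) = 1/5 ⇒ Z = ln(5) / c
Z = 1.6094 / 0.42 = 3.832 km

3.83 km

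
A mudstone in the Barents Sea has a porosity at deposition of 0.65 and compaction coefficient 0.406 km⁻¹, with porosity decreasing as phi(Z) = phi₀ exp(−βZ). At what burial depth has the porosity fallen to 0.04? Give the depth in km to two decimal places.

6.87 km

Invert Athy's law: Z = ln(phi₀/phi) / β
Z = ln(0.65/0.04) / 0.406 = ln(16.25) / 0.406 = 2.7881 / 0.406 = 6.867 km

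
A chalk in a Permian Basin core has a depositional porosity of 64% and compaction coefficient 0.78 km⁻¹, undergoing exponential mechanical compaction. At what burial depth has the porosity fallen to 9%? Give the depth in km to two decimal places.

Invert Athy's law: Z = ln(n₀/n) / c
Z = ln(0.64/0.09) / 0.78 = ln(7.111) / 0.78 = 1.9617 / 0.78 = 2.515 km

2.51 km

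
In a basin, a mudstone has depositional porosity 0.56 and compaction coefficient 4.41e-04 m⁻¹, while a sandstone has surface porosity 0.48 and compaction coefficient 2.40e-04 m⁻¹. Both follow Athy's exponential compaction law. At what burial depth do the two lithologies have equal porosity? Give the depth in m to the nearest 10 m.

Working in km (1 km = 1000 m; k in km⁻¹ = k in m⁻¹ × 1000):
Set φ₀ₐ e^(−kₐz) = φ₀ᵦ e^(−kᵦz) ⇒ ln(φ₀ₐ/φ₀ᵦ) = (kₐ − kᵦ)·z
z = ln(0.56/0.48) / (0.441 − 0.24) = 0.1542 / 0.201 = 0.767 km

770 m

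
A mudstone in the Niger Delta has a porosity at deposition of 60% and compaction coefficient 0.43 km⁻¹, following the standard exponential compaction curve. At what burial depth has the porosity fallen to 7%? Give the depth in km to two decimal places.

Invert Athy's law: Z = ln(phi₀/phi) / c
Z = ln(0.6/0.07) / 0.43 = ln(8.571) / 0.43 = 2.1484 / 0.43 = 4.996 km

5.00 km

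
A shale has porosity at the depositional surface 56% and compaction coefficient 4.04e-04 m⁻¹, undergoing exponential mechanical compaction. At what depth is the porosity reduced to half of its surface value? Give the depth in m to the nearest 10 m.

1720 m

Working in km (1 km = 1000 m; k in km⁻¹ = k in m⁻¹ × 1000):
phi/phi₀ = 1/2 ⇒ exp(−k·Z) = 1/2 ⇒ Z = ln(2) / k
Z = 0.6931 / 0.404 = 1.716 km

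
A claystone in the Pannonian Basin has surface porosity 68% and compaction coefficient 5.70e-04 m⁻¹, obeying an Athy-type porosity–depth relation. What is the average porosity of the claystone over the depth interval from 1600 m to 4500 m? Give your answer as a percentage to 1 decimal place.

Working in km (1 km = 1000 m; k in km⁻¹ = k in m⁻¹ × 1000):
⟨φ⟩ = (1/(d₂−d₁)) ∫ φ₀ e^(−kd) dd = φ₀·(e^(−k·d₁) − e^(−k·d₂)) / (k·(d₂−d₁))
e^(−0.57×1.6) = 0.4017; e^(−0.57×4.5) = 0.0769
⟨φ⟩ = 0.68 × (0.4017 − 0.0769) / (0.57 × 2.9) = 0.68 × 0.1965 = 0.1336

13.4%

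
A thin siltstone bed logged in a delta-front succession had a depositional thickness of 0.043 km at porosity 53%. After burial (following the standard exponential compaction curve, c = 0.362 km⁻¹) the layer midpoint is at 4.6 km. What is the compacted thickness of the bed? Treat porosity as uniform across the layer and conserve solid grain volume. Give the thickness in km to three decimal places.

0.022 km

Porosity at 4.6 km: n = 0.53·exp(−0.362×4.6) = 0.1003
Solid-volume conservation: h(1−n) = h₀(1−n₀) ⇒ h = h₀·(1−n₀)/(1−n)
h = 0.043 × (1 − 0.53)/(1 − 0.1003) = 0.043 × 0.5224 = 0.0225 km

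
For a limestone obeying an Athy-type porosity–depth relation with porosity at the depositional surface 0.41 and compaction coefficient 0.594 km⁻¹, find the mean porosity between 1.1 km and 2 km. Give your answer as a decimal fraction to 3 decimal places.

0.165

⟨n⟩ = (1/(Z₂−Z₁)) ∫ n₀ e^(−βZ) dZ = n₀·(e^(−β·Z₁) − e^(−β·Z₂)) / (β·(Z₂−Z₁))
e^(−0.594×1.1) = 0.5203; e^(−0.594×2) = 0.3048
⟨n⟩ = 0.41 × (0.5203 − 0.3048) / (0.594 × 0.9) = 0.41 × 0.4030 = 0.1652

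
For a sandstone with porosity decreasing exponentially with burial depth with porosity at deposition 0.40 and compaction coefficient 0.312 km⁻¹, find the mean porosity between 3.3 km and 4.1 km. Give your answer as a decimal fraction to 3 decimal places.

0.126

⟨phi⟩ = (1/(z₂−z₁)) ∫ phi₀ e^(−kz) dz = phi₀·(e^(−k·z₁) − e^(−k·z₂)) / (k·(z₂−z₁))
e^(−0.312×3.3) = 0.3571; e^(−0.312×4.1) = 0.2783
⟨phi⟩ = 0.4 × (0.3571 − 0.2783) / (0.312 × 0.8) = 0.4 × 0.3161 = 0.1264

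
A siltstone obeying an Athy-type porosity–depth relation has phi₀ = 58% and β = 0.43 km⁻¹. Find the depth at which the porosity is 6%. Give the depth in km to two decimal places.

5.28 km

Invert Athy's law: Z = ln(phi₀/phi) / β
Z = ln(0.58/0.06) / 0.43 = ln(9.667) / 0.43 = 2.2687 / 0.43 = 5.276 km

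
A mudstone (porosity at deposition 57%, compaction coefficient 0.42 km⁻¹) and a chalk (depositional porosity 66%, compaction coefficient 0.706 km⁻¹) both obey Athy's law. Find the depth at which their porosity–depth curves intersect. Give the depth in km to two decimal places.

0.51 km

Set phi₀ₐ e^(−kₐZ) = phi₀ᵦ e^(−kᵦZ) ⇒ ln(phi₀ₐ/phi₀ᵦ) = (kₐ − kᵦ)·Z
Z = ln(0.57/0.66) / (0.42 − 0.706) = -0.1466 / -0.286 = 0.513 km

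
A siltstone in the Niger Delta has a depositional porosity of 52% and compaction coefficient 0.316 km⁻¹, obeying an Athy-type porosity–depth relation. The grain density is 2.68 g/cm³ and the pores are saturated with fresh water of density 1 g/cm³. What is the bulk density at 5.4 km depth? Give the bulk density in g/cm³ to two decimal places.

Porosity at depth: φ = 0.52·exp(−0.316×5.4) = 0.52×0.1815 = 0.0944
Bulk density: ρ_b = (1−φ)ρ_g + φ·ρ_f = 0.9056×2.68 + 0.0944×1
       = 2.427 + 0.094 = 2.521 g/cm³

2.52 g/cm³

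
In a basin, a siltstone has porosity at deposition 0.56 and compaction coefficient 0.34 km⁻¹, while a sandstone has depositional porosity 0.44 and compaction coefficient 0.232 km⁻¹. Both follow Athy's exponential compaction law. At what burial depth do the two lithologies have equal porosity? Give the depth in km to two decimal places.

Set φ₀ₐ e^(−βₐZ) = φ₀ᵦ e^(−βᵦZ) ⇒ ln(φ₀ₐ/φ₀ᵦ) = (βₐ − βᵦ)·Z
Z = ln(0.56/0.44) / (0.34 − 0.232) = 0.2412 / 0.108 = 2.233 km

2.23 km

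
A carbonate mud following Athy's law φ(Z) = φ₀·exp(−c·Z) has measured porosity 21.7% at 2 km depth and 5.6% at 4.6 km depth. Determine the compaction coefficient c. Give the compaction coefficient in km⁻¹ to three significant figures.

0.521 km⁻¹

Athy: φ(Z) = φ₀ e^(−cZ) ⇒ φ₁/φ₂ = e^{c(Z₂−Z₁)} ⇒ c = ln(φ₁/φ₂)/(Z₂−Z₁)
c = ln(0.217/0.056) / (4.6 − 2) = ln(3.875) / 2.6 = 1.3545 / 2.6 = 0.521 km⁻¹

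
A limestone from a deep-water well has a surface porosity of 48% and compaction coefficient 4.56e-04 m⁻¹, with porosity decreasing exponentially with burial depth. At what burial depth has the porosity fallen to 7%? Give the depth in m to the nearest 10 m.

Working in km (1 km = 1000 m; c in km⁻¹ = c in m⁻¹ × 1000):
Invert Athy's law: z = ln(φ₀/φ) / c
z = ln(0.48/0.07) / 0.456 = ln(6.857) / 0.456 = 1.9253 / 0.456 = 4.222 km

4220 m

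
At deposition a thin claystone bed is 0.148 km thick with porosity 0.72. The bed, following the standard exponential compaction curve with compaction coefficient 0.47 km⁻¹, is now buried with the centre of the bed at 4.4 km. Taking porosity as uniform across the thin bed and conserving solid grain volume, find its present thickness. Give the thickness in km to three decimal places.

0.046 km

Porosity at 4.4 km: phi = 0.72·exp(−0.47×4.4) = 0.0910
Solid-volume conservation: h(1−phi) = h₀(1−phi₀) ⇒ h = h₀·(1−phi₀)/(1−phi)
h = 0.148 × (1 − 0.72)/(1 − 0.0910) = 0.148 × 0.3080 = 0.0456 km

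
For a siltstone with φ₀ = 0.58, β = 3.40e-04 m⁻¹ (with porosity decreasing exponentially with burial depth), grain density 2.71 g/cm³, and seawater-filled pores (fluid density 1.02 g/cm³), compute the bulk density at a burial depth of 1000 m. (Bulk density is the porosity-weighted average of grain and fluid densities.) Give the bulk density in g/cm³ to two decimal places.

Working in km (1 km = 1000 m; β in km⁻¹ = β in m⁻¹ × 1000):
Porosity at depth: φ = 0.58·exp(−0.34×1) = 0.58×0.7118 = 0.4128
Bulk density: ρ_b = (1−φ)ρ_g + φ·ρ_f = 0.5872×2.71 + 0.4128×1.02
       = 1.591 + 0.421 = 2.012 g/cm³

2.01 g/cm³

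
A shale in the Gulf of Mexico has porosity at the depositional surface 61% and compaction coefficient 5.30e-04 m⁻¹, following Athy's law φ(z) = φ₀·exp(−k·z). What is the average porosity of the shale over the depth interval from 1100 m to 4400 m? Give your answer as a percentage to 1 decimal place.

Working in km (1 km = 1000 m; k in km⁻¹ = k in m⁻¹ × 1000):
⟨φ⟩ = (1/(z₂−z₁)) ∫ φ₀ e^(−kz) dz = φ₀·(e^(−k·z₁) − e^(−k·z₂)) / (k·(z₂−z₁))
e^(−0.53×1.1) = 0.5582; e^(−0.53×4.4) = 0.0971
⟨φ⟩ = 0.61 × (0.5582 − 0.0971) / (0.53 × 3.3) = 0.61 × 0.2636 = 0.1608

16.1%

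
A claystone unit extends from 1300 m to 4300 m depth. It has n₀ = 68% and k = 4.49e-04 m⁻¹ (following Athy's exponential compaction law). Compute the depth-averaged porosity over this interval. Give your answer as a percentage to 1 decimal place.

Working in km (1 km = 1000 m; k in km⁻¹ = k in m⁻¹ × 1000):
⟨n⟩ = (1/(z₂−z₁)) ∫ n₀ e^(−kz) dz = n₀·(e^(−k·z₁) − e^(−k·z₂)) / (k·(z₂−z₁))
e^(−0.449×1.3) = 0.5578; e^(−0.449×4.3) = 0.1450
⟨n⟩ = 0.68 × (0.5578 − 0.1450) / (0.449 × 3) = 0.68 × 0.3064 = 0.2084

20.8%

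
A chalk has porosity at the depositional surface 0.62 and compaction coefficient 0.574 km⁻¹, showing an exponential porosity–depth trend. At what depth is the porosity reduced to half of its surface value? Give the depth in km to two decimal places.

1.21 km

φ/φ₀ = 1/2 ⇒ exp(−c·Z) = 1/2 ⇒ Z = ln(2) / c
Z = 0.6931 / 0.574 = 1.208 km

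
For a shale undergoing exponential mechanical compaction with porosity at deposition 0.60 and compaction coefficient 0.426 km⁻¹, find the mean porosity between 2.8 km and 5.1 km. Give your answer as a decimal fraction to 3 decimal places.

⟨φ⟩ = (1/(Z₂−Z₁)) ∫ φ₀ e^(−kZ) dZ = φ₀·(e^(−k·Z₁) − e^(−k·Z₂)) / (k·(Z₂−Z₁))
e^(−0.426×2.8) = 0.3034; e^(−0.426×5.1) = 0.1139
⟨φ⟩ = 0.6 × (0.3034 − 0.1139) / (0.426 × 2.3) = 0.6 × 0.1934 = 0.1160

0.116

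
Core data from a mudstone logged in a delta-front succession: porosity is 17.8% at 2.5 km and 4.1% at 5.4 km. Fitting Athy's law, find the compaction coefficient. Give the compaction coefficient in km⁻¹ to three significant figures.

Athy: φ(d) = φ₀ e^(−cd) ⇒ φ₁/φ₂ = e^{c(d₂−d₁)} ⇒ c = ln(φ₁/φ₂)/(d₂−d₁)
c = ln(0.178/0.041) / (5.4 − 2.5) = ln(4.341) / 2.9 = 1.4682 / 2.9 = 0.5063 km⁻¹

0.506 km⁻¹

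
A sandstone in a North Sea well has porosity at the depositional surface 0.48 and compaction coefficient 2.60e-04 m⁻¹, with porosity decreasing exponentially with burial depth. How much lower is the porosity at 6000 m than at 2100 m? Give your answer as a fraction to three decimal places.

0.177

Working in km (1 km = 1000 m; k in km⁻¹ = k in m⁻¹ × 1000):
φ(2.1) = 0.48·e^(−0.26×2.1) = 0.2780
φ(6) = 0.48·e^(−0.26×6) = 0.1009
Δφ = 0.2780 − 0.1009 = 0.1772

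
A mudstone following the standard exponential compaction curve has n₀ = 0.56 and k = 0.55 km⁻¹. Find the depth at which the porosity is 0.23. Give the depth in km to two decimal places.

Invert Athy's law: z = ln(n₀/n) / k
z = ln(0.56/0.23) / 0.55 = ln(2.435) / 0.55 = 0.8899 / 0.55 = 1.618 km

1.62 km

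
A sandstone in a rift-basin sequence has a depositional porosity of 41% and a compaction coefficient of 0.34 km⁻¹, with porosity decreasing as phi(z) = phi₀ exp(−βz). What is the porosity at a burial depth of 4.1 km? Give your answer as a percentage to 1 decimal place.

10.2%

phi = phi₀·exp(−β·z) = 0.41 × exp(−0.34 × 4.1) = 0.41 × exp(−1.394)
  = 0.41 × 0.2481 = 0.1017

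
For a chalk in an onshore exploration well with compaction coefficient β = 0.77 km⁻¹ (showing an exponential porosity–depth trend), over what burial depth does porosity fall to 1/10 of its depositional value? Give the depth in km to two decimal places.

n/n₀ = 1/10 ⇒ exp(−β·d) = 1/10 ⇒ d = ln(10) / β
d = 2.3026 / 0.77 = 2.990 km

2.99 km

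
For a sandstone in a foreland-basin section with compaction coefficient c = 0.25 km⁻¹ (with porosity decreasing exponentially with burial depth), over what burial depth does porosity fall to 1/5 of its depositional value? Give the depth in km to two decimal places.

φ/φ₀ = 1/5 ⇒ exp(−c·d) = 1/5 ⇒ d = ln(5) / c
d = 1.6094 / 0.25 = 6.438 km

6.44 km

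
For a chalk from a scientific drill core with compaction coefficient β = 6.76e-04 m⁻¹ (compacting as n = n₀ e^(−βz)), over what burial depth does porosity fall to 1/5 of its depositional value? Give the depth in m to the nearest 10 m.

Working in km (1 km = 1000 m; β in km⁻¹ = β in m⁻¹ × 1000):
n/n₀ = 1/5 ⇒ exp(−β·z) = 1/5 ⇒ z = ln(5) / β
z = 1.6094 / 0.676 = 2.381 km

2380 m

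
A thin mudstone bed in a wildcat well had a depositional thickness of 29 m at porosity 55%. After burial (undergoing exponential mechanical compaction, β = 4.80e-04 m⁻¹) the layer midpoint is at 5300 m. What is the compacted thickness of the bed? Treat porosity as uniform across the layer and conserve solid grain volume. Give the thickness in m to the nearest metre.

Working in km (1 km = 1000 m; β in km⁻¹ = β in m⁻¹ × 1000):
Porosity at 5.3 km: n = 0.55·exp(−0.48×5.3) = 0.0432
Solid-volume conservation: h(1−n) = h₀(1−n₀) ⇒ h = h₀·(1−n₀)/(1−n)
h = 0.029 × (1 − 0.55)/(1 − 0.0432) = 0.029 × 0.4703 = 0.0136 km

14 m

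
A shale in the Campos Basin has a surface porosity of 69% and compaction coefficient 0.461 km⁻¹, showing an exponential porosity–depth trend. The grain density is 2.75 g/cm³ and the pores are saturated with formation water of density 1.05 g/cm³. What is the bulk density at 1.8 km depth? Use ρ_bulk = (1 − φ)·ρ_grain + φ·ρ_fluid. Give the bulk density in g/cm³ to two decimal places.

2.24 g/cm³

Porosity at depth: φ = 0.69·exp(−0.461×1.8) = 0.69×0.4361 = 0.3009
Bulk density: ρ_b = (1−φ)ρ_g + φ·ρ_f = 0.6991×2.75 + 0.3009×1.05
       = 1.922 + 0.316 = 2.238 g/cm³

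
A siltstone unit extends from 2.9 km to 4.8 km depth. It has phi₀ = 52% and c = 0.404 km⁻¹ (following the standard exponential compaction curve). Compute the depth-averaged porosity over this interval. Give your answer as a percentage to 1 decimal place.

11.2%

⟨phi⟩ = (1/(z₂−z₁)) ∫ phi₀ e^(−cz) dz = phi₀·(e^(−c·z₁) − e^(−c·z₂)) / (c·(z₂−z₁))
e^(−0.404×2.9) = 0.3099; e^(−0.404×4.8) = 0.1438
⟨phi⟩ = 0.52 × (0.3099 − 0.1438) / (0.404 × 1.9) = 0.52 × 0.2163 = 0.1125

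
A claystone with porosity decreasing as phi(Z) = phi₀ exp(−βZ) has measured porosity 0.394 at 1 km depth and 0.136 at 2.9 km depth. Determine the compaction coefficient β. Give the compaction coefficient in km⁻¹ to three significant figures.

0.560 km⁻¹

Athy: phi(Z) = phi₀ e^(−βZ) ⇒ phi₁/phi₂ = e^{β(Z₂−Z₁)} ⇒ β = ln(phi₁/phi₂)/(Z₂−Z₁)
β = ln(0.394/0.136) / (2.9 − 1) = ln(2.897) / 1.9 = 1.0637 / 1.9 = 0.5598 km⁻¹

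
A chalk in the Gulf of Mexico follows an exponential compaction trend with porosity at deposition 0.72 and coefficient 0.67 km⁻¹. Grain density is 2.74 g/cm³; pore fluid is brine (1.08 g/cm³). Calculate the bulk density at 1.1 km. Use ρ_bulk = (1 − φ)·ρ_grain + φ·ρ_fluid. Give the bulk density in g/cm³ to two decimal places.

2.17 g/cm³

Porosity at depth: n = 0.72·exp(−0.67×1.1) = 0.72×0.4785 = 0.3446
Bulk density: ρ_b = (1−n)ρ_g + n·ρ_f = 0.6554×2.74 + 0.3446×1.08
       = 1.796 + 0.372 = 2.168 g/cm³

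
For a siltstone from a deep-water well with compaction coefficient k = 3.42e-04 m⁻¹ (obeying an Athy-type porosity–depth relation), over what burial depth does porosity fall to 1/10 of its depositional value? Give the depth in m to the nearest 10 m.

Working in km (1 km = 1000 m; k in km⁻¹ = k in m⁻¹ × 1000):
n/n₀ = 1/10 ⇒ exp(−k·Z) = 1/10 ⇒ Z = ln(10) / k
Z = 2.3026 / 0.342 = 6.733 km

6730 m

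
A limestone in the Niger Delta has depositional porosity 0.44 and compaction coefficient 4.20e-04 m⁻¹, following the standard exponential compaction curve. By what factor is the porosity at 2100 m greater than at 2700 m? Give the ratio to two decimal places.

Working in km (1 km = 1000 m; β in km⁻¹ = β in m⁻¹ × 1000):
phi(Z₁)/phi(Z₂) = e^(−β·Z₁)/e^(−β·Z₂) = e^{β(Z₂−Z₁)}
= exp(0.42 × 0.6) = exp(0.252) = 1.2866

1.29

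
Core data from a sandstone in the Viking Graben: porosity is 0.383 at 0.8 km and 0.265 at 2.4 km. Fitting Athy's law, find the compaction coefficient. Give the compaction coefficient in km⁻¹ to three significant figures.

0.230 km⁻¹

Athy: n(Z) = n₀ e^(−cZ) ⇒ n₁/n₂ = e^{c(Z₂−Z₁)} ⇒ c = ln(n₁/n₂)/(Z₂−Z₁)
c = ln(0.383/0.265) / (2.4 − 0.8) = ln(1.445) / 1.6 = 0.3683 / 1.6 = 0.2302 km⁻¹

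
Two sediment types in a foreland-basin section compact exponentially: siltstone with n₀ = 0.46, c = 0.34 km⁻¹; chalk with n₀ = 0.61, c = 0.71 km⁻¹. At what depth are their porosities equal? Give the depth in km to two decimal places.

Set n₀ₐ e^(−cₐZ) = n₀ᵦ e^(−cᵦZ) ⇒ ln(n₀ₐ/n₀ᵦ) = (cₐ − cᵦ)·Z
Z = ln(0.46/0.61) / (0.34 − 0.71) = -0.2822 / -0.37 = 0.763 km

0.76 km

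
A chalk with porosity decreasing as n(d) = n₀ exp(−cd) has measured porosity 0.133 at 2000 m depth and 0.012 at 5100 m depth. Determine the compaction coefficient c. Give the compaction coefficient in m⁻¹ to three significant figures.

Working in km (1 km = 1000 m; c in km⁻¹ = c in m⁻¹ × 1000):
Athy: n(d) = n₀ e^(−cd) ⇒ n₁/n₂ = e^{c(d₂−d₁)} ⇒ c = ln(n₁/n₂)/(d₂−d₁)
c = ln(0.133/0.012) / (5.1 − 2) = ln(11.08) / 3.1 = 2.4054 / 3.1 = 0.7759 km⁻¹

0.000776 m⁻¹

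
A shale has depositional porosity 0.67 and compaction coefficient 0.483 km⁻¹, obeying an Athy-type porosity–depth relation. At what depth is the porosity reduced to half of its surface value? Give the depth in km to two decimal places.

1.44 km

n/n₀ = 1/2 ⇒ exp(−k·Z) = 1/2 ⇒ Z = ln(2) / k
Z = 0.6931 / 0.483 = 1.435 km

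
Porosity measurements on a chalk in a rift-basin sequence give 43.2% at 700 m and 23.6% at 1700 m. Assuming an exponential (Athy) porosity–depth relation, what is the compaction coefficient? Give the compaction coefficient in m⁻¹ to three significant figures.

Working in km (1 km = 1000 m; β in km⁻¹ = β in m⁻¹ × 1000):
Athy: n(z) = n₀ e^(−βz) ⇒ n₁/n₂ = e^{β(z₂−z₁)} ⇒ β = ln(n₁/n₂)/(z₂−z₁)
β = ln(0.432/0.236) / (1.7 − 0.7) = ln(1.831) / 1 = 0.6046 / 1 = 0.6046 km⁻¹

0.000605 m⁻¹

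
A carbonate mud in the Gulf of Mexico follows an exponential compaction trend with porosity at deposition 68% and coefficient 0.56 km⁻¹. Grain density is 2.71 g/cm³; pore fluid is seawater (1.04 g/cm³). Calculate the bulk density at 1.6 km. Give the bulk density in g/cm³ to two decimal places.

Porosity at depth: n = 0.68·exp(−0.56×1.6) = 0.68×0.4082 = 0.2776
Bulk density: ρ_b = (1−n)ρ_g + n·ρ_f = 0.7224×2.71 + 0.2776×1.04
       = 1.958 + 0.289 = 2.246 g/cm³

2.25 g/cm³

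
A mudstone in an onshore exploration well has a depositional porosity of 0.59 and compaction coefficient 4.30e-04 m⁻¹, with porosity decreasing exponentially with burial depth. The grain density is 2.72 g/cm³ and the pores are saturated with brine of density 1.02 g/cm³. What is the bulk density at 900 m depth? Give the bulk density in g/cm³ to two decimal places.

Working in km (1 km = 1000 m; β in km⁻¹ = β in m⁻¹ × 1000):
Porosity at depth: phi = 0.59·exp(−0.43×0.9) = 0.59×0.6791 = 0.4007
Bulk density: ρ_b = (1−phi)ρ_g + phi·ρ_f = 0.5993×2.72 + 0.4007×1.02
       = 1.630 + 0.409 = 2.039 g/cm³

2.04 g/cm³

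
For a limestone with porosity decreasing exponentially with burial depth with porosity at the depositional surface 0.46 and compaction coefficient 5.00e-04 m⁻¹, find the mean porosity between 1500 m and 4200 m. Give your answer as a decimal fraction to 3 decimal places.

Working in km (1 km = 1000 m; c in km⁻¹ = c in m⁻¹ × 1000):
⟨n⟩ = (1/(d₂−d₁)) ∫ n₀ e^(−cd) dd = n₀·(e^(−c·d₁) − e^(−c·d₂)) / (c·(d₂−d₁))
e^(−0.5×1.5) = 0.4724; e^(−0.5×4.2) = 0.1225
⟨n⟩ = 0.46 × (0.4724 − 0.1225) / (0.5 × 2.7) = 0.46 × 0.2592 = 0.1192

0.119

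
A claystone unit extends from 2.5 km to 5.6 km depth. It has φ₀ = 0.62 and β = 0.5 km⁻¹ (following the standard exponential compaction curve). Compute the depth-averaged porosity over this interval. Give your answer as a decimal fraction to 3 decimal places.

⟨φ⟩ = (1/(d₂−d₁)) ∫ φ₀ e^(−βd) dd = φ₀·(e^(−β·d₁) − e^(−β·d₂)) / (β·(d₂−d₁))
e^(−0.5×2.5) = 0.2865; e^(−0.5×5.6) = 0.0608
⟨φ⟩ = 0.62 × (0.2865 − 0.0608) / (0.5 × 3.1) = 0.62 × 0.1456 = 0.0903

0.090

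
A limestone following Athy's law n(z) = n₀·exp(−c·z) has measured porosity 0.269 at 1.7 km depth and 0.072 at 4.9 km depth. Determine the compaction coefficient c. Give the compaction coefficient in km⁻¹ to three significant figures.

0.412 km⁻¹

Athy: n(z) = n₀ e^(−cz) ⇒ n₁/n₂ = e^{c(z₂−z₁)} ⇒ c = ln(n₁/n₂)/(z₂−z₁)
c = ln(0.269/0.072) / (4.9 − 1.7) = ln(3.736) / 3.2 = 1.3180 / 3.2 = 0.4119 km⁻¹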